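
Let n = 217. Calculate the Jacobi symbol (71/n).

Reciprocity: 71 ≡ 3 and 217 ≡ 1 (mod 4), so (71/217) = +(217/71).
Reduce top mod 71: now compute (4/71).
Pull out 2^2: since 71 ≡ 7 (mod 8), (2/71) = +1, so (2/71)^2 = +1.
Reached (1/71) = 1. Collecting the sign flips along the way, the symbol is +1.

1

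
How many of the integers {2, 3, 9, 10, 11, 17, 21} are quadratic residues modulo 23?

3

(2/23) = +1 → QR.
(3/23) = +1 → QR.
(9/23) = +1 → QR.
(10/23) = -1 → non-residue.
(11/23) = -1 → non-residue.
(17/23) = -1 → non-residue.
(21/23) = -1 → non-residue.
Total quadratic residues among the 7: 3.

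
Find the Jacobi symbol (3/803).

1

Reciprocity: 3 ≡ 3 and 803 ≡ 3 (mod 4), so (3/803) = −(803/3).
Reduce top mod 3: now compute (2/3).
Pull out 2: since 3 ≡ 3 (mod 8), (2/3) = -1.
Reached (1/3) = 1. Collecting the sign flips along the way, the symbol is +1.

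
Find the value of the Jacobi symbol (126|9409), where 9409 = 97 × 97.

Pull out 2: since 9409 ≡ 1 (mod 8), (2/9409) = +1.
Reciprocity: 63 ≡ 3 and 9409 ≡ 1 (mod 4), so (63/9409) = +(9409/63).
Reduce top mod 63: now compute (22/63).
Pull out 2: since 63 ≡ 7 (mod 8), (2/63) = +1.
Reciprocity: 11 ≡ 3 and 63 ≡ 3 (mod 4), so (11/63) = −(63/11).
Reduce top mod 11: now compute (8/11).
Pull out 2^3: since 11 ≡ 3 (mod 8), (2/11) = -1, so (2/11)^3 = -1.
Reached (1/11) = 1. Collecting the sign flips along the way, the symbol is +1.

1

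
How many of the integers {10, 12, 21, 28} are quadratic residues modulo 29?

(10/29) = -1 → non-residue.
(12/29) = -1 → non-residue.
(21/29) = -1 → non-residue.
(28/29) = +1 → QR.
Total quadratic residues among the 4: 1.

1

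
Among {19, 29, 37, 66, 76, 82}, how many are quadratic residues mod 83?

2

(19/83) = -1 → non-residue.
(29/83) = +1 → QR.
(37/83) = +1 → QR.
(66/83) = -1 → non-residue.
(76/83) = -1 → non-residue.
(82/83) = -1 → non-residue.
Total quadratic residues among the 6: 2.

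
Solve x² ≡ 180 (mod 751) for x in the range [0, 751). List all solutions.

273, 478

Since 751 ≡ 3 (mod 4), a square root of 180 is 180^((751+1)/4) = 180^188 mod 751.
Repeated squaring: 180^2≡107, 180^4≡184, 180^8≡61, 180^16≡717, 180^32≡405, 180^64≡307, 180^128≡374 (mod 751).
180^188 = 180^(128+32+16+8+4) ≡ 273 (mod 751).
Check: 273² = 74529 ≡ 180 (mod 751). The two roots are 273 and 478.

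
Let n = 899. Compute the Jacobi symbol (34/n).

Pull out 2: since 899 ≡ 3 (mod 8), (2/899) = -1.
Reciprocity: 17 ≡ 1 and 899 ≡ 3 (mod 4), so (17/899) = +(899/17).
Reduce top mod 17: now compute (15/17).
Reciprocity: 15 ≡ 3 and 17 ≡ 1 (mod 4), so (15/17) = +(17/15).
Reduce top mod 15: now compute (2/15).
Pull out 2: since 15 ≡ 7 (mod 8), (2/15) = +1.
Reached (1/15) = 1. Collecting the sign flips along the way, the symbol is -1.

-1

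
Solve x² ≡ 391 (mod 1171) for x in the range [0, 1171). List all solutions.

134, 1037

Since 1171 ≡ 3 (mod 4), a square root of 391 is 391^((1171+1)/4) = 391^293 mod 1171.
Repeated squaring: 391^2≡651, 391^4≡1070, 391^8≡833, 391^16≡657, 391^32≡721, 391^64≡1088, 391^128≡1034, 391^256≡33 (mod 1171).
391^293 = 391^(256+32+4+1) ≡ 1037 (mod 1171).
Check: 1037² = 1075369 ≡ 391 (mod 1171). The two roots are 134 and 1037.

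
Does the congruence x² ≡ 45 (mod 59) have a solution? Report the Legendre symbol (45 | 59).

1

Reciprocity: 45 ≡ 1 and 59 ≡ 3 (mod 4), so (45/59) = +(59/45).
Reduce top mod 45: now compute (14/45).
Pull out 2: since 45 ≡ 5 (mod 8), (2/45) = -1.
Reciprocity: 7 ≡ 3 and 45 ≡ 1 (mod 4), so (7/45) = +(45/7).
Reduce top mod 7: now compute (3/7).
Reciprocity: 3 ≡ 3 and 7 ≡ 3 (mod 4), so (3/7) = −(7/3).
Reduce top mod 3: now compute (1/3).
Reached (1/3) = 1. Collecting the sign flips along the way, the symbol is +1.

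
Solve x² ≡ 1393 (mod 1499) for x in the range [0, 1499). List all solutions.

122, 1377

Since 1499 ≡ 3 (mod 4), a square root of 1393 is 1393^((1499+1)/4) = 1393^375 mod 1499.
Repeated squaring: 1393^2≡743, 1393^4≡417, 1393^8≡5, 1393^16≡25, 1393^32≡625, 1393^64≡885, 1393^128≡747, 1393^256≡381 (mod 1499).
1393^375 = 1393^(256+64+32+16+4+2+1) ≡ 122 (mod 1499).
Check: 122² = 14884 ≡ 1393 (mod 1499). The two roots are 122 and 1377.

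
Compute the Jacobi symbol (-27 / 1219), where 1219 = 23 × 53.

First reduce: -27 ≡ 1192 (mod 1219).
Pull out 2^3: since 1219 ≡ 3 (mod 8), (2/1219) = -1, so (2/1219)^3 = -1.
Reciprocity: 149 ≡ 1 and 1219 ≡ 3 (mod 4), so (149/1219) = +(1219/149).
Reduce top mod 149: now compute (27/149).
Reciprocity: 27 ≡ 3 and 149 ≡ 1 (mod 4), so (27/149) = +(149/27).
Reduce top mod 27: now compute (14/27).
Pull out 2: since 27 ≡ 3 (mod 8), (2/27) = -1.
Reciprocity: 7 ≡ 3 and 27 ≡ 3 (mod 4), so (7/27) = −(27/7).
Reduce top mod 7: now compute (6/7).
Pull out 2: since 7 ≡ 7 (mod 8), (2/7) = +1.
Reciprocity: 3 ≡ 3 and 7 ≡ 3 (mod 4), so (3/7) = −(7/3).
Reduce top mod 3: now compute (1/3).
Reached (1/3) = 1. Collecting the sign flips along the way, the symbol is +1.

1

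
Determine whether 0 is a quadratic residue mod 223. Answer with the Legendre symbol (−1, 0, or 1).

0

Top reduces to 0: gcd > 1, so the symbol is 0.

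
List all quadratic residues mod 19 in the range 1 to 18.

1, 4, 5, 6, 7, 9, 11, 16, 17

Square k = 1,…,9 (k and 19−k give the same square):
1²=1, 2²=4, 3²=9, 4²=16, 5²≡6, 6²≡17, 7²≡11, 8²≡7, 9²≡5 (mod 19).
So the quadratic residues mod 19 are {1, 4, 5, 6, 7, 9, 11, 16, 17}.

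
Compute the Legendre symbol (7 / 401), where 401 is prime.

1

Euler's criterion: (7/401) ≡ 7^200 (mod 401).
7^2 ≡ 49 (mod 401)
7^4 ≡ 396 (mod 401)
7^8 ≡ 25 (mod 401)
7^16 ≡ 224 (mod 401)
7^32 ≡ 51 (mod 401)
7^64 ≡ 195 (mod 401)
7^128 ≡ 331 (mod 401)
7^200 = 7^(128+64+8) ≡ 1 (mod 401).
Result is 1, so (7/401) = 1.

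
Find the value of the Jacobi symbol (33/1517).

1

Reciprocity: 33 ≡ 1 and 1517 ≡ 1 (mod 4), so (33/1517) = +(1517/33).
Reduce top mod 33: now compute (32/33).
Pull out 2^5: since 33 ≡ 1 (mod 8), (2/33) = +1, so (2/33)^5 = +1.
Reached (1/33) = 1. Collecting the sign flips along the way, the symbol is +1.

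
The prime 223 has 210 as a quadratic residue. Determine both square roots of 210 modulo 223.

Since 223 ≡ 3 (mod 4), a square root of 210 is 210^((223+1)/4) = 210^56 mod 223.
Repeated squaring: 210^2≡169, 210^4≡17, 210^8≡66, 210^16≡119, 210^32≡112 (mod 223).
210^56 = 210^(32+16+8) ≡ 136 (mod 223).
Check: 136² = 18496 ≡ 210 (mod 223). The two roots are 87 and 136.

87, 136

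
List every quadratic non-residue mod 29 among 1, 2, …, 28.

2,3,8,10,11,12,14,15,17,18,19,21,26,27

Square k = 1,…,14 (k and 29−k give the same square):
1²=1, 2²=4, 3²=9, 4²=16, 5²=25, 6²≡7, 7²≡20, 8²≡6, 9²≡23, 10²≡13, 11²≡5, 12²≡28, 13²≡24, 14²≡22 (mod 29).
The residues are {1, 4, 5, 6, 7, 9, 13, 16, 20, 22, 23, 24, 25, 28}; the non-residues are the remaining 14 nonzero classes.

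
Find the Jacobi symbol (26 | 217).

Pull out 2: since 217 ≡ 1 (mod 8), (2/217) = +1.
Reciprocity: 13 ≡ 1 and 217 ≡ 1 (mod 4), so (13/217) = +(217/13).
Reduce top mod 13: now compute (9/13).
Reciprocity: 9 ≡ 1 and 13 ≡ 1 (mod 4), so (9/13) = +(13/9).
Reduce top mod 9: now compute (4/9).
Pull out 2^2: since 9 ≡ 1 (mod 8), (2/9) = +1, so (2/9)^2 = +1.
Reached (1/9) = 1. Collecting the sign flips along the way, the symbol is +1.

1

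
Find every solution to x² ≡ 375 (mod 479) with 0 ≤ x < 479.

57, 422

Since 479 ≡ 3 (mod 4), a square root of 375 is 375^((479+1)/4) = 375^120 mod 479.
Repeated squaring: 375^2≡278, 375^4≡165, 375^8≡401, 375^16≡336, 375^32≡331, 375^64≡349 (mod 479).
375^120 = 375^(64+32+16+8) ≡ 422 (mod 479).
Check: 422² = 178084 ≡ 375 (mod 479). The two roots are 57 and 422.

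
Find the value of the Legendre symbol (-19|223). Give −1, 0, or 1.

Euler's criterion: (-19/223) ≡ 204^111 (mod 223).
204^2 ≡ 138 (mod 223)
204^4 ≡ 89 (mod 223)
204^8 ≡ 116 (mod 223)
204^16 ≡ 76 (mod 223)
204^32 ≡ 201 (mod 223)
204^64 ≡ 38 (mod 223)
204^111 = 204^(64+32+8+4+2+1) ≡ 222 (mod 223).
Result is 222 ≡ −1, so (-19/223) = −1.

-1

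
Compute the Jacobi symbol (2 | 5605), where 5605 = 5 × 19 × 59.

-1

Pull out 2: since 5605 ≡ 5 (mod 8), (2/5605) = -1.
Reached (1/5605) = 1. Collecting the sign flips along the way, the symbol is -1.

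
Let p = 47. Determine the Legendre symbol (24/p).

Euler's criterion: (24/47) ≡ 24^23 (mod 47).
24^2 ≡ 12 (mod 47)
24^4 ≡ 3 (mod 47)
24^8 ≡ 9 (mod 47)
24^16 ≡ 34 (mod 47)
24^23 = 24^(16+4+2+1) ≡ 1 (mod 47).
Result is 1, so (24/47) = 1.

1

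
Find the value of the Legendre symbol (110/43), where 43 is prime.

1

Euler's criterion: (110/43) ≡ 24^21 (mod 43).
24^2 ≡ 17 (mod 43)
24^4 ≡ 31 (mod 43)
24^8 ≡ 15 (mod 43)
24^16 ≡ 10 (mod 43)
24^21 = 24^(16+4+1) ≡ 1 (mod 43).
Result is 1, so (110/43) = 1.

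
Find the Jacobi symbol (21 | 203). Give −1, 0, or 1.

0

Reciprocity: 21 ≡ 1 and 203 ≡ 3 (mod 4), so (21/203) = +(203/21).
Reduce top mod 21: now compute (14/21).
Pull out 2: since 21 ≡ 5 (mod 8), (2/21) = -1.
Reciprocity: 7 ≡ 3 and 21 ≡ 1 (mod 4), so (7/21) = +(21/7).
Reduce top mod 7: now compute (0/7).
Top reduces to 0: gcd > 1, so the symbol is 0.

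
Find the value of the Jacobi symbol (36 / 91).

Pull out 2^2: since 91 ≡ 3 (mod 8), (2/91) = -1, so (2/91)^2 = +1.
Reciprocity: 9 ≡ 1 and 91 ≡ 3 (mod 4), so (9/91) = +(91/9).
Reduce top mod 9: now compute (1/9).
Reached (1/9) = 1. Collecting the sign flips along the way, the symbol is +1.

1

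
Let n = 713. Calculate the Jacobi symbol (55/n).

Reciprocity: 55 ≡ 3 and 713 ≡ 1 (mod 4), so (55/713) = +(713/55).
Reduce top mod 55: now compute (53/55).
Reciprocity: 53 ≡ 1 and 55 ≡ 3 (mod 4), so (53/55) = +(55/53).
Reduce top mod 53: now compute (2/53).
Pull out 2: since 53 ≡ 5 (mod 8), (2/53) = -1.
Reached (1/53) = 1. Collecting the sign flips along the way, the symbol is -1.

-1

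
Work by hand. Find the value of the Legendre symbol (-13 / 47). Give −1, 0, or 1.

Euler's criterion: (-13/47) ≡ 34^23 (mod 47).
34^2 ≡ 28 (mod 47)
34^4 ≡ 32 (mod 47)
34^8 ≡ 37 (mod 47)
34^16 ≡ 6 (mod 47)
34^23 = 34^(16+4+2+1) ≡ 1 (mod 47).
Result is 1, so (-13/47) = 1.

1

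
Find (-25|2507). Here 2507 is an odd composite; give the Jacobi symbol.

-1

First reduce: -25 ≡ 2482 (mod 2507).
Pull out 2: since 2507 ≡ 3 (mod 8), (2/2507) = -1.
Reciprocity: 1241 ≡ 1 and 2507 ≡ 3 (mod 4), so (1241/2507) = +(2507/1241).
Reduce top mod 1241: now compute (25/1241).
Reciprocity: 25 ≡ 1 and 1241 ≡ 1 (mod 4), so (25/1241) = +(1241/25).
Reduce top mod 25: now compute (16/25).
Pull out 2^4: since 25 ≡ 1 (mod 8), (2/25) = +1, so (2/25)^4 = +1.
Reached (1/25) = 1. Collecting the sign flips along the way, the symbol is -1.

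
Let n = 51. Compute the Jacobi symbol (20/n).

Pull out 2^2: since 51 ≡ 3 (mod 8), (2/51) = -1, so (2/51)^2 = +1.
Reciprocity: 5 ≡ 1 and 51 ≡ 3 (mod 4), so (5/51) = +(51/5).
Reduce top mod 5: now compute (1/5).
Reached (1/5) = 1. Collecting the sign flips along the way, the symbol is +1.

1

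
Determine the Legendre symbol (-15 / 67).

First reduce: -15 ≡ 52 (mod 67).
Pull out 2^2: since 67 ≡ 3 (mod 8), (2/67) = -1, so (2/67)^2 = +1.
Reciprocity: 13 ≡ 1 and 67 ≡ 3 (mod 4), so (13/67) = +(67/13).
Reduce top mod 13: now compute (2/13).
Pull out 2: since 13 ≡ 5 (mod 8), (2/13) = -1.
Reached (1/13) = 1. Collecting the sign flips along the way, the symbol is -1.

-1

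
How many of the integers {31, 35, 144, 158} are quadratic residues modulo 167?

2

(31/167) = +1 → QR.
(35/167) = -1 → non-residue.
(144/167) = +1 → QR.
(158/167) = -1 → non-residue.
Total quadratic residues among the 4: 2.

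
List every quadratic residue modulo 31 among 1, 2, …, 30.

Square k = 1,…,15 (k and 31−k give the same square):
1²=1, 2²=4, 3²=9, 4²=16, 5²=25, 6²≡5, 7²≡18, 8²≡2, 9²≡19, 10²≡7, 11²≡28, 12²≡20, 13²≡14, 14²≡10, 15²≡8 (mod 31).
So the quadratic residues mod 31 are {1, 2, 4, 5, 7, 8, 9, 10, 14, 16, 18, 19, 20, 25, 28}.

1,2,4,5,7,8,9,10,14,16,18,19,20,25,28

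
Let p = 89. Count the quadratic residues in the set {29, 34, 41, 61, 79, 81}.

3

(29/89) = -1 → non-residue.
(34/89) = +1 → QR.
(41/89) = -1 → non-residue.
(61/89) = -1 → non-residue.
(79/89) = +1 → QR.
(81/89) = +1 → QR.
Total quadratic residues among the 6: 3.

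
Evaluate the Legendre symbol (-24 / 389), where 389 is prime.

Euler's criterion: (-24/389) ≡ 365^194 (mod 389).
365^2 ≡ 187 (mod 389)
365^4 ≡ 348 (mod 389)
365^8 ≡ 125 (mod 389)
365^16 ≡ 65 (mod 389)
365^32 ≡ 335 (mod 389)
365^64 ≡ 193 (mod 389)
365^128 ≡ 294 (mod 389)
365^194 = 365^(128+64+2) ≡ 1 (mod 389).
Result is 1, so (-24/389) = 1.

1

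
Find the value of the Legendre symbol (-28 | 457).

Euler's criterion: (-28/457) ≡ 429^228 (mod 457).
429^2 ≡ 327 (mod 457)
429^4 ≡ 448 (mod 457)
429^8 ≡ 81 (mod 457)
429^16 ≡ 163 (mod 457)
429^32 ≡ 63 (mod 457)
429^64 ≡ 313 (mod 457)
429^128 ≡ 171 (mod 457)
429^228 = 429^(128+64+32+4) ≡ 1 (mod 457).
Result is 1, so (-28/457) = 1.

1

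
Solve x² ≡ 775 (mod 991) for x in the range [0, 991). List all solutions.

Since 991 ≡ 3 (mod 4), a square root of 775 is 775^((991+1)/4) = 775^248 mod 991.
Repeated squaring: 775^2≡79, 775^4≡295, 775^8≡808, 775^16≡786, 775^32≡403, 775^64≡876, 775^128≡342 (mod 991).
775^248 = 775^(128+64+32+16+8) ≡ 758 (mod 991).
Check: 758² = 574564 ≡ 775 (mod 991). The two roots are 233 and 758.

233, 758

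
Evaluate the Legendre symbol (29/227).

1

Reciprocity: 29 ≡ 1 and 227 ≡ 3 (mod 4), so (29/227) = +(227/29).
Reduce top mod 29: now compute (24/29).
Pull out 2^3: since 29 ≡ 5 (mod 8), (2/29) = -1, so (2/29)^3 = -1.
Reciprocity: 3 ≡ 3 and 29 ≡ 1 (mod 4), so (3/29) = +(29/3).
Reduce top mod 3: now compute (2/3).
Pull out 2: since 3 ≡ 3 (mod 8), (2/3) = -1.
Reached (1/3) = 1. Collecting the sign flips along the way, the symbol is +1.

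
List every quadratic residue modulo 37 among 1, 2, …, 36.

1,3,4,7,9,10,11,12,16,21,25,26,27,28,30,33,34,36

Square k = 1,…,18 (k and 37−k give the same square):
1²=1, 2²=4, 3²=9, 4²=16, 5²=25, 6²=36, 7²≡12, 8²≡27, 9²≡7, 10²≡26, 11²≡10, 12²≡33, 13²≡21, 14²≡11, 15²≡3, 16²≡34, 17²≡30, 18²≡28 (mod 37).
So the quadratic residues mod 37 are {1, 3, 4, 7, 9, 10, 11, 12, 16, 21, 25, 26, 27, 28, 30, 33, 34, 36}.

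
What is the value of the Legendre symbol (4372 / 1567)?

1

First reduce: 4372 ≡ 1238 (mod 1567).
Pull out 2: since 1567 ≡ 7 (mod 8), (2/1567) = +1.
Reciprocity: 619 ≡ 3 and 1567 ≡ 3 (mod 4), so (619/1567) = −(1567/619).
Reduce top mod 619: now compute (329/619).
Reciprocity: 329 ≡ 1 and 619 ≡ 3 (mod 4), so (329/619) = +(619/329).
Reduce top mod 329: now compute (290/329).
Pull out 2: since 329 ≡ 1 (mod 8), (2/329) = +1.
Reciprocity: 145 ≡ 1 and 329 ≡ 1 (mod 4), so (145/329) = +(329/145).
Reduce top mod 145: now compute (39/145).
Reciprocity: 39 ≡ 3 and 145 ≡ 1 (mod 4), so (39/145) = +(145/39).
Reduce top mod 39: now compute (28/39).
Pull out 2^2: since 39 ≡ 7 (mod 8), (2/39) = +1, so (2/39)^2 = +1.
Reciprocity: 7 ≡ 3 and 39 ≡ 3 (mod 4), so (7/39) = −(39/7).
Reduce top mod 7: now compute (4/7).
Pull out 2^2: since 7 ≡ 7 (mod 8), (2/7) = +1, so (2/7)^2 = +1.
Reached (1/7) = 1. Collecting the sign flips along the way, the symbol is +1.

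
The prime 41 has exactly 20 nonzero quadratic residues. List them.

Square k = 1,…,20 (k and 41−k give the same square):
1²=1, 2²=4, 3²=9, 4²=16, 5²=25, 6²=36, 7²≡8, 8²≡23, 9²≡40, 10²≡18, 11²≡39, 12²≡21, 13²≡5, 14²≡32, 15²≡20, 16²≡10, 17²≡2, 18²≡37, 19²≡33, 20²≡31 (mod 41).
So the quadratic residues mod 41 are {1, 2, 4, 5, 8, 9, 10, 16, 18, 20, 21, 23, 25, 31, 32, 33, 36, 37, 39, 40}.

1, 2, 4, 5, 8, 9, 10, 16, 18, 20, 21, 23, 25, 31, 32, 33, 36, 37, 39, 40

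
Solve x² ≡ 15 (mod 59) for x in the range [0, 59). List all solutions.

29, 30

Since 59 ≡ 3 (mod 4), a square root of 15 is 15^((59+1)/4) = 15^15 mod 59.
Repeated squaring: 15^2≡48, 15^4≡3, 15^8≡9 (mod 59).
15^15 = 15^(8+4+2+1) ≡ 29 (mod 59).
Check: 29² = 841 ≡ 15 (mod 59). The two roots are 29 and 30.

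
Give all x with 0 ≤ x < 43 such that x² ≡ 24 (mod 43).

Since 43 ≡ 3 (mod 4), a square root of 24 is 24^((43+1)/4) = 24^11 mod 43.
Repeated squaring: 24^2≡17, 24^4≡31, 24^8≡15 (mod 43).
24^11 = 24^(8+2+1) ≡ 14 (mod 43).
Check: 14² = 196 ≡ 24 (mod 43). The two roots are 14 and 29.

14, 29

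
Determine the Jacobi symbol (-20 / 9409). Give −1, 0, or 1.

First reduce: -20 ≡ 9389 (mod 9409).
Reciprocity: 9389 ≡ 1 and 9409 ≡ 1 (mod 4), so (9389/9409) = +(9409/9389).
Reduce top mod 9389: now compute (20/9389).
Pull out 2^2: since 9389 ≡ 5 (mod 8), (2/9389) = -1, so (2/9389)^2 = +1.
Reciprocity: 5 ≡ 1 and 9389 ≡ 1 (mod 4), so (5/9389) = +(9389/5).
Reduce top mod 5: now compute (4/5).
Pull out 2^2: since 5 ≡ 5 (mod 8), (2/5) = -1, so (2/5)^2 = +1.
Reached (1/5) = 1. Collecting the sign flips along the way, the symbol is +1.

1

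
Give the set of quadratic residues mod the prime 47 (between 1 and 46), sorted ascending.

Square k = 1,…,23 (k and 47−k give the same square):
1²=1, 2²=4, 3²=9, 4²=16, 5²=25, 6²=36, 7²≡2, 8²≡17, 9²≡34, 10²≡6, 11²≡27, 12²≡3, 13²≡28, 14²≡8, 15²≡37, 16²≡21, 17²≡7, 18²≡42, 19²≡32, 20²≡24, 21²≡18, 22²≡14, 23²≡12 (mod 47).
So the quadratic residues mod 47 are {1, 2, 3, 4, 6, 7, 8, 9, 12, 14, 16, 17, 18, 21, 24, 25, 27, 28, 32, 34, 36, 37, 42}.

1,2,3,4,6,7,8,9,12,14,16,17,18,21,24,25,27,28,32,34,36,37,42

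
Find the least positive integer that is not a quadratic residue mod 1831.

(2/1831) = +1, so 2 is a residue.
(3/1831) = −1, so 3 is the smallest positive non-residue mod 1831.

3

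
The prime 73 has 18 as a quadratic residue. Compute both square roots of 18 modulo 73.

23, 50

73 ≡ 1 (mod 4), so we find a root by search.
Trying successive values, 23² = 529 ≡ 18 (mod 73). The other root is 73 − 23 = 50.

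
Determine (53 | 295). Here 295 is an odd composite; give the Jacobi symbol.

Reciprocity: 53 ≡ 1 and 295 ≡ 3 (mod 4), so (53/295) = +(295/53).
Reduce top mod 53: now compute (30/53).
Pull out 2: since 53 ≡ 5 (mod 8), (2/53) = -1.
Reciprocity: 15 ≡ 3 and 53 ≡ 1 (mod 4), so (15/53) = +(53/15).
Reduce top mod 15: now compute (8/15).
Pull out 2^3: since 15 ≡ 7 (mod 8), (2/15) = +1, so (2/15)^3 = +1.
Reached (1/15) = 1. Collecting the sign flips along the way, the symbol is -1.

-1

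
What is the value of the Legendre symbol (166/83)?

First reduce: 166 ≡ 0 (mod 83).
Top reduces to 0: gcd > 1, so the symbol is 0.

0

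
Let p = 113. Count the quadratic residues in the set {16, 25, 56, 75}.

(16/113) = +1 → QR.
(25/113) = +1 → QR.
(56/113) = +1 → QR.
(75/113) = -1 → non-residue.
Total quadratic residues among the 4: 3.

3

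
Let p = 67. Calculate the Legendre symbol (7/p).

-1

Reciprocity: 7 ≡ 3 and 67 ≡ 3 (mod 4), so (7/67) = −(67/7).
Reduce top mod 7: now compute (4/7).
Pull out 2^2: since 7 ≡ 7 (mod 8), (2/7) = +1, so (2/7)^2 = +1.
Reached (1/7) = 1. Collecting the sign flips along the way, the symbol is -1.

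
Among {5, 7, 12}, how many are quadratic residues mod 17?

0

(5/17) = -1 → non-residue.
(7/17) = -1 → non-residue.
(12/17) = -1 → non-residue.
Total quadratic residues among the 3: 0.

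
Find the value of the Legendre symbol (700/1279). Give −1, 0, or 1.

1

Pull out 2^2: since 1279 ≡ 7 (mod 8), (2/1279) = +1, so (2/1279)^2 = +1.
Reciprocity: 175 ≡ 3 and 1279 ≡ 3 (mod 4), so (175/1279) = −(1279/175).
Reduce top mod 175: now compute (54/175).
Pull out 2: since 175 ≡ 7 (mod 8), (2/175) = +1.
Reciprocity: 27 ≡ 3 and 175 ≡ 3 (mod 4), so (27/175) = −(175/27).
Reduce top mod 27: now compute (13/27).
Reciprocity: 13 ≡ 1 and 27 ≡ 3 (mod 4), so (13/27) = +(27/13).
Reduce top mod 13: now compute (1/13).
Reached (1/13) = 1. Collecting the sign flips along the way, the symbol is +1.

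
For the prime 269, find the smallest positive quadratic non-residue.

(2/269) = −1, so 2 is the smallest positive non-residue mod 269.

2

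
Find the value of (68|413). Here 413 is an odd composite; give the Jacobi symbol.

-1

Pull out 2^2: since 413 ≡ 5 (mod 8), (2/413) = -1, so (2/413)^2 = +1.
Reciprocity: 17 ≡ 1 and 413 ≡ 1 (mod 4), so (17/413) = +(413/17).
Reduce top mod 17: now compute (5/17).
Reciprocity: 5 ≡ 1 and 17 ≡ 1 (mod 4), so (5/17) = +(17/5).
Reduce top mod 5: now compute (2/5).
Pull out 2: since 5 ≡ 5 (mod 8), (2/5) = -1.
Reached (1/5) = 1. Collecting the sign flips along the way, the symbol is -1.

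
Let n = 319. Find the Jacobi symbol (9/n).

1

Reciprocity: 9 ≡ 1 and 319 ≡ 3 (mod 4), so (9/319) = +(319/9).
Reduce top mod 9: now compute (4/9).
Pull out 2^2: since 9 ≡ 1 (mod 8), (2/9) = +1, so (2/9)^2 = +1.
Reached (1/9) = 1. Collecting the sign flips along the way, the symbol is +1.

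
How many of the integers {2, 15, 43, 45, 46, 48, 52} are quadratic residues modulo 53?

4

(2/53) = -1 → non-residue.
(15/53) = +1 → QR.
(43/53) = +1 → QR.
(45/53) = -1 → non-residue.
(46/53) = +1 → QR.
(48/53) = -1 → non-residue.
(52/53) = +1 → QR.
Total quadratic residues among the 7: 4.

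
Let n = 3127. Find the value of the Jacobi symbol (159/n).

0

Reciprocity: 159 ≡ 3 and 3127 ≡ 3 (mod 4), so (159/3127) = −(3127/159).
Reduce top mod 159: now compute (106/159).
Pull out 2: since 159 ≡ 7 (mod 8), (2/159) = +1.
Reciprocity: 53 ≡ 1 and 159 ≡ 3 (mod 4), so (53/159) = +(159/53).
Reduce top mod 53: now compute (0/53).
Top reduces to 0: gcd > 1, so the symbol is 0.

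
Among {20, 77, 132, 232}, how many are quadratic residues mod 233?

2

(20/233) = -1 → non-residue.
(77/233) = -1 → non-residue.
(132/233) = +1 → QR.
(232/233) = +1 → QR.
Total quadratic residues among the 4: 2.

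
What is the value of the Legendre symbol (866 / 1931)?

Pull out 2: since 1931 ≡ 3 (mod 8), (2/1931) = -1.
Reciprocity: 433 ≡ 1 and 1931 ≡ 3 (mod 4), so (433/1931) = +(1931/433).
Reduce top mod 433: now compute (199/433).
Reciprocity: 199 ≡ 3 and 433 ≡ 1 (mod 4), so (199/433) = +(433/199).
Reduce top mod 199: now compute (35/199).
Reciprocity: 35 ≡ 3 and 199 ≡ 3 (mod 4), so (35/199) = −(199/35).
Reduce top mod 35: now compute (24/35).
Pull out 2^3: since 35 ≡ 3 (mod 8), (2/35) = -1, so (2/35)^3 = -1.
Reciprocity: 3 ≡ 3 and 35 ≡ 3 (mod 4), so (3/35) = −(35/3).
Reduce top mod 3: now compute (2/3).
Pull out 2: since 3 ≡ 3 (mod 8), (2/3) = -1.
Reached (1/3) = 1. Collecting the sign flips along the way, the symbol is -1.

-1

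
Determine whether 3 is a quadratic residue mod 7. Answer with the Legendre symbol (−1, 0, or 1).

Reciprocity: 3 ≡ 3 and 7 ≡ 3 (mod 4), so (3/7) = −(7/3).
Reduce top mod 3: now compute (1/3).
Reached (1/3) = 1. Collecting the sign flips along the way, the symbol is -1.

-1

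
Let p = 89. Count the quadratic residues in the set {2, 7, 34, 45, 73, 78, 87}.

6

(2/89) = +1 → QR.
(7/89) = -1 → non-residue.
(34/89) = +1 → QR.
(45/89) = +1 → QR.
(73/89) = +1 → QR.
(78/89) = +1 → QR.
(87/89) = +1 → QR.
Total quadratic residues among the 7: 6.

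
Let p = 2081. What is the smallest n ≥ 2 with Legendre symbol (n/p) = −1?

(2/2081) = +1, so 2 is a residue.
(3/2081) = −1, so 3 is the smallest positive non-residue mod 2081.

3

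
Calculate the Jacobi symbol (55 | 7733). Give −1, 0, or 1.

Reciprocity: 55 ≡ 3 and 7733 ≡ 1 (mod 4), so (55/7733) = +(7733/55).
Reduce top mod 55: now compute (33/55).
Reciprocity: 33 ≡ 1 and 55 ≡ 3 (mod 4), so (33/55) = +(55/33).
Reduce top mod 33: now compute (22/33).
Pull out 2: since 33 ≡ 1 (mod 8), (2/33) = +1.
Reciprocity: 11 ≡ 3 and 33 ≡ 1 (mod 4), so (11/33) = +(33/11).
Reduce top mod 11: now compute (0/11).
Top reduces to 0: gcd > 1, so the symbol is 0.

0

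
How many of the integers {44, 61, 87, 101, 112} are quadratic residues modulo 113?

4

(44/113) = +1 → QR.
(61/113) = +1 → QR.
(87/113) = +1 → QR.
(101/113) = -1 → non-residue.
(112/113) = +1 → QR.
Total quadratic residues among the 5: 4.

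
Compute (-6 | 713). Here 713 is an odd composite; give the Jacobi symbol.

First reduce: -6 ≡ 707 (mod 713).
Reciprocity: 707 ≡ 3 and 713 ≡ 1 (mod 4), so (707/713) = +(713/707).
Reduce top mod 707: now compute (6/707).
Pull out 2: since 707 ≡ 3 (mod 8), (2/707) = -1.
Reciprocity: 3 ≡ 3 and 707 ≡ 3 (mod 4), so (3/707) = −(707/3).
Reduce top mod 3: now compute (2/3).
Pull out 2: since 3 ≡ 3 (mod 8), (2/3) = -1.
Reached (1/3) = 1. Collecting the sign flips along the way, the symbol is -1.

-1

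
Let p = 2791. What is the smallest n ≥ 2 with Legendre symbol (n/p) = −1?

3

(2/2791) = +1, so 2 is a residue.
(3/2791) = −1, so 3 is the smallest positive non-residue mod 2791.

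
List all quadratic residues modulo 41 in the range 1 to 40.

Square k = 1,…,20 (k and 41−k give the same square):
1²=1, 2²=4, 3²=9, 4²=16, 5²=25, 6²=36, 7²≡8, 8²≡23, 9²≡40, 10²≡18, 11²≡39, 12²≡21, 13²≡5, 14²≡32, 15²≡20, 16²≡10, 17²≡2, 18²≡37, 19²≡33, 20²≡31 (mod 41).
So the quadratic residues mod 41 are {1, 2, 4, 5, 8, 9, 10, 16, 18, 20, 21, 23, 25, 31, 32, 33, 36, 37, 39, 40}.

1 2 4 5 8 9 10 16 18 20 21 23 25 31 32 33 36 37 39 40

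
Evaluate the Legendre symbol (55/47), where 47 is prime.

Euler's criterion: (55/47) ≡ 8^23 (mod 47).
8^2 ≡ 17 (mod 47)
8^4 ≡ 7 (mod 47)
8^8 ≡ 2 (mod 47)
8^16 ≡ 4 (mod 47)
8^23 = 8^(16+4+2+1) ≡ 1 (mod 47).
Result is 1, so (55/47) = 1.

1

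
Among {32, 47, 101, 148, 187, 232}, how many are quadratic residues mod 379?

(32/379) = -1 → non-residue.
(47/379) = -1 → non-residue.
(101/379) = +1 → QR.
(148/379) = +1 → QR.
(187/379) = +1 → QR.
(232/379) = +1 → QR.
Total quadratic residues among the 6: 4.

4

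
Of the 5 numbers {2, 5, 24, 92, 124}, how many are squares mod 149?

(2/149) = -1 → non-residue.
(5/149) = +1 → QR.
(24/149) = +1 → QR.
(92/149) = -1 → non-residue.
(124/149) = +1 → QR.
Total quadratic residues among the 5: 3.

3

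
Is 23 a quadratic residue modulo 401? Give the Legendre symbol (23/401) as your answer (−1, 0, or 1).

-1

Euler's criterion: (23/401) ≡ 23^200 (mod 401).
23^2 ≡ 128 (mod 401)
23^4 ≡ 344 (mod 401)
23^8 ≡ 41 (mod 401)
23^16 ≡ 77 (mod 401)
23^32 ≡ 315 (mod 401)
23^64 ≡ 178 (mod 401)
23^128 ≡ 5 (mod 401)
23^200 = 23^(128+64+8) ≡ 400 (mod 401).
Result is 400 ≡ −1, so (23/401) = −1.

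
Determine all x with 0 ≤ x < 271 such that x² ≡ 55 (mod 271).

Since 271 ≡ 3 (mod 4), a square root of 55 is 55^((271+1)/4) = 55^68 mod 271.
Repeated squaring: 55^2≡44, 55^4≡39, 55^8≡166, 55^16≡185, 55^32≡79, 55^64≡8 (mod 271).
55^68 = 55^(64+4) ≡ 41 (mod 271).
Check: 41² = 1681 ≡ 55 (mod 271). The two roots are 41 and 230.

41, 230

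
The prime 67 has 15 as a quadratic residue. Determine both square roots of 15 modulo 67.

Since 67 ≡ 3 (mod 4), a square root of 15 is 15^((67+1)/4) = 15^17 mod 67.
Repeated squaring: 15^2≡24, 15^4≡40, 15^8≡59, 15^16≡64 (mod 67).
15^17 = 15^(16+1) ≡ 22 (mod 67).
Check: 22² = 484 ≡ 15 (mod 67). The two roots are 22 and 45.

22, 45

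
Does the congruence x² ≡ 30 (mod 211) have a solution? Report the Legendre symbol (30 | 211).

1

Euler's criterion: (30/211) ≡ 30^105 (mod 211).
30^2 ≡ 56 (mod 211)
30^4 ≡ 182 (mod 211)
30^8 ≡ 208 (mod 211)
30^16 ≡ 9 (mod 211)
30^32 ≡ 81 (mod 211)
30^64 ≡ 20 (mod 211)
30^105 = 30^(64+32+8+1) ≡ 1 (mod 211).
Result is 1, so (30/211) = 1.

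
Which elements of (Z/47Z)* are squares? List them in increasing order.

Square k = 1,…,23 (k and 47−k give the same square):
1²=1, 2²=4, 3²=9, 4²=16, 5²=25, 6²=36, 7²≡2, 8²≡17, 9²≡34, 10²≡6, 11²≡27, 12²≡3, 13²≡28, 14²≡8, 15²≡37, 16²≡21, 17²≡7, 18²≡42, 19²≡32, 20²≡24, 21²≡18, 22²≡14, 23²≡12 (mod 47).
So the quadratic residues mod 47 are {1, 2, 3, 4, 6, 7, 8, 9, 12, 14, 16, 17, 18, 21, 24, 25, 27, 28, 32, 34, 36, 37, 42}.

1,2,3,4,6,7,8,9,12,14,16,17,18,21,24,25,27,28,32,34,36,37,42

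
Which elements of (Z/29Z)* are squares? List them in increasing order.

Square k = 1,…,14 (k and 29−k give the same square):
1²=1, 2²=4, 3²=9, 4²=16, 5²=25, 6²≡7, 7²≡20, 8²≡6, 9²≡23, 10²≡13, 11²≡5, 12²≡28, 13²≡24, 14²≡22 (mod 29).
So the quadratic residues mod 29 are {1, 4, 5, 6, 7, 9, 13, 16, 20, 22, 23, 24, 25, 28}.

1 4 5 6 7 9 13 16 20 22 23 24 25 28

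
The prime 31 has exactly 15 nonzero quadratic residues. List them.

Square k = 1,…,15 (k and 31−k give the same square):
1²=1, 2²=4, 3²=9, 4²=16, 5²=25, 6²≡5, 7²≡18, 8²≡2, 9²≡19, 10²≡7, 11²≡28, 12²≡20, 13²≡14, 14²≡10, 15²≡8 (mod 31).
So the quadratic residues mod 31 are {1, 2, 4, 5, 7, 8, 9, 10, 14, 16, 18, 19, 20, 25, 28}.

1,2,4,5,7,8,9,10,14,16,18,19,20,25,28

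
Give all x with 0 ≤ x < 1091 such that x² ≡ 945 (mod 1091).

80, 1011

Since 1091 ≡ 3 (mod 4), a square root of 945 is 945^((1091+1)/4) = 945^273 mod 1091.
Repeated squaring: 945^2≡587, 945^4≡904, 945^8≡57, 945^16≡1067, 945^32≡576, 945^64≡112, 945^128≡543, 945^256≡279 (mod 1091).
945^273 = 945^(256+16+1) ≡ 80 (mod 1091).
Check: 80² = 6400 ≡ 945 (mod 1091). The two roots are 80 and 1011.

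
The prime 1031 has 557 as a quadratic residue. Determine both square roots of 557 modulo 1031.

226, 805

Since 1031 ≡ 3 (mod 4), a square root of 557 is 557^((1031+1)/4) = 557^258 mod 1031.
Repeated squaring: 557^2≡949, 557^4≡538, 557^8≡764, 557^16≡150, 557^32≡849, 557^64≡132, 557^128≡928, 557^256≡299 (mod 1031).
557^258 = 557^(256+2) ≡ 226 (mod 1031).
Check: 226² = 51076 ≡ 557 (mod 1031). The two roots are 226 and 805.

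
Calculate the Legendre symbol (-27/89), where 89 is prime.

-1

First reduce: -27 ≡ 62 (mod 89).
Pull out 2: since 89 ≡ 1 (mod 8), (2/89) = +1.
Reciprocity: 31 ≡ 3 and 89 ≡ 1 (mod 4), so (31/89) = +(89/31).
Reduce top mod 31: now compute (27/31).
Reciprocity: 27 ≡ 3 and 31 ≡ 3 (mod 4), so (27/31) = −(31/27).
Reduce top mod 27: now compute (4/27).
Pull out 2^2: since 27 ≡ 3 (mod 8), (2/27) = -1, so (2/27)^2 = +1.
Reached (1/27) = 1. Collecting the sign flips along the way, the symbol is -1.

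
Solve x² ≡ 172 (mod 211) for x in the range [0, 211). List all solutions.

Since 211 ≡ 3 (mod 4), a square root of 172 is 172^((211+1)/4) = 172^53 mod 211.
Repeated squaring: 172^2≡44, 172^4≡37, 172^8≡103, 172^16≡59, 172^32≡105 (mod 211).
172^53 = 172^(32+16+4+1) ≡ 52 (mod 211).
Check: 52² = 2704 ≡ 172 (mod 211). The two roots are 52 and 159.

52, 159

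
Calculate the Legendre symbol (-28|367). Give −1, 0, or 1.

-1

Euler's criterion: (-28/367) ≡ 339^183 (mod 367).
339^2 ≡ 50 (mod 367)
339^4 ≡ 298 (mod 367)
339^8 ≡ 357 (mod 367)
339^16 ≡ 100 (mod 367)
339^32 ≡ 91 (mod 367)
339^64 ≡ 207 (mod 367)
339^128 ≡ 277 (mod 367)
339^183 = 339^(128+32+16+4+2+1) ≡ 366 (mod 367).
Result is 366 ≡ −1, so (-28/367) = −1.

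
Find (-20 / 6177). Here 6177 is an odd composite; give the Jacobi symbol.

-1

First reduce: -20 ≡ 6157 (mod 6177).
Reciprocity: 6157 ≡ 1 and 6177 ≡ 1 (mod 4), so (6157/6177) = +(6177/6157).
Reduce top mod 6157: now compute (20/6157).
Pull out 2^2: since 6157 ≡ 5 (mod 8), (2/6157) = -1, so (2/6157)^2 = +1.
Reciprocity: 5 ≡ 1 and 6157 ≡ 1 (mod 4), so (5/6157) = +(6157/5).
Reduce top mod 5: now compute (2/5).
Pull out 2: since 5 ≡ 5 (mod 8), (2/5) = -1.
Reached (1/5) = 1. Collecting the sign flips along the way, the symbol is -1.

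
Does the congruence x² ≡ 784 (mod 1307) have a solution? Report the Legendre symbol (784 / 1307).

Pull out 2^4: since 1307 ≡ 3 (mod 8), (2/1307) = -1, so (2/1307)^4 = +1.
Reciprocity: 49 ≡ 1 and 1307 ≡ 3 (mod 4), so (49/1307) = +(1307/49).
Reduce top mod 49: now compute (33/49).
Reciprocity: 33 ≡ 1 and 49 ≡ 1 (mod 4), so (33/49) = +(49/33).
Reduce top mod 33: now compute (16/33).
Pull out 2^4: since 33 ≡ 1 (mod 8), (2/33) = +1, so (2/33)^4 = +1.
Reached (1/33) = 1. Collecting the sign flips along the way, the symbol is +1.

1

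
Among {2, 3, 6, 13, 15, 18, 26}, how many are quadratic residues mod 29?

(2/29) = -1 → non-residue.
(3/29) = -1 → non-residue.
(6/29) = +1 → QR.
(13/29) = +1 → QR.
(15/29) = -1 → non-residue.
(18/29) = -1 → non-residue.
(26/29) = -1 → non-residue.
Total quadratic residues among the 7: 2.

2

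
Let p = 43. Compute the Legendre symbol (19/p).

Euler's criterion: (19/43) ≡ 19^21 (mod 43).
19^2 ≡ 17 (mod 43)
19^4 ≡ 31 (mod 43)
19^8 ≡ 15 (mod 43)
19^16 ≡ 10 (mod 43)
19^21 = 19^(16+4+1) ≡ 42 (mod 43).
Result is 42 ≡ −1, so (19/43) = −1.

-1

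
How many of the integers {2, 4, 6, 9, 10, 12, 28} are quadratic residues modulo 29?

(2/29) = -1 → non-residue.
(4/29) = +1 → QR.
(6/29) = +1 → QR.
(9/29) = +1 → QR.
(10/29) = -1 → non-residue.
(12/29) = -1 → non-residue.
(28/29) = +1 → QR.
Total quadratic residues among the 7: 4.

4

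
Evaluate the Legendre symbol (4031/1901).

-1

First reduce: 4031 ≡ 229 (mod 1901).
Reciprocity: 229 ≡ 1 and 1901 ≡ 1 (mod 4), so (229/1901) = +(1901/229).
Reduce top mod 229: now compute (69/229).
Reciprocity: 69 ≡ 1 and 229 ≡ 1 (mod 4), so (69/229) = +(229/69).
Reduce top mod 69: now compute (22/69).
Pull out 2: since 69 ≡ 5 (mod 8), (2/69) = -1.
Reciprocity: 11 ≡ 3 and 69 ≡ 1 (mod 4), so (11/69) = +(69/11).
Reduce top mod 11: now compute (3/11).
Reciprocity: 3 ≡ 3 and 11 ≡ 3 (mod 4), so (3/11) = −(11/3).
Reduce top mod 3: now compute (2/3).
Pull out 2: since 3 ≡ 3 (mod 8), (2/3) = -1.
Reached (1/3) = 1. Collecting the sign flips along the way, the symbol is -1.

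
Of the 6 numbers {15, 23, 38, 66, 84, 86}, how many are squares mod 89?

(15/89) = -1 → non-residue.
(23/89) = -1 → non-residue.
(38/89) = -1 → non-residue.
(66/89) = -1 → non-residue.
(84/89) = +1 → QR.
(86/89) = -1 → non-residue.
Total quadratic residues among the 6: 1.

1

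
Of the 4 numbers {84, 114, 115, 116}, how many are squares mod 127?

(84/127) = +1 → QR.
(114/127) = -1 → non-residue.
(115/127) = +1 → QR.
(116/127) = -1 → non-residue.
Total quadratic residues among the 4: 2.

2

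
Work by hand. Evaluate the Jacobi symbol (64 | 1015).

1

Pull out 2^6: since 1015 ≡ 7 (mod 8), (2/1015) = +1, so (2/1015)^6 = +1.
Reached (1/1015) = 1. Collecting the sign flips along the way, the symbol is +1.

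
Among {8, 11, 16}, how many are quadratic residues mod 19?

(8/19) = -1 → non-residue.
(11/19) = +1 → QR.
(16/19) = +1 → QR.
Total quadratic residues among the 3: 2.

2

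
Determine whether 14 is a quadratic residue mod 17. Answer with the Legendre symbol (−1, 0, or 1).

Euler's criterion: (14/17) ≡ 14^8 (mod 17).
14^2 ≡ 9 (mod 17)
14^4 ≡ 13 (mod 17)
14^8 ≡ 16 (mod 17)
14^8 = 14^(8) ≡ 16 (mod 17).
Result is 16 ≡ −1, so (14/17) = −1.

-1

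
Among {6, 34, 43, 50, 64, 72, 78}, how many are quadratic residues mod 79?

(6/79) = -1 → non-residue.
(34/79) = -1 → non-residue.
(43/79) = -1 → non-residue.
(50/79) = +1 → QR.
(64/79) = +1 → QR.
(72/79) = +1 → QR.
(78/79) = -1 → non-residue.
Total quadratic residues among the 7: 3.

3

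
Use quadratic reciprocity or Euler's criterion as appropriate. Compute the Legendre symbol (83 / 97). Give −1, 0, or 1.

Reciprocity: 83 ≡ 3 and 97 ≡ 1 (mod 4), so (83/97) = +(97/83).
Reduce top mod 83: now compute (14/83).
Pull out 2: since 83 ≡ 3 (mod 8), (2/83) = -1.
Reciprocity: 7 ≡ 3 and 83 ≡ 3 (mod 4), so (7/83) = −(83/7).
Reduce top mod 7: now compute (6/7).
Pull out 2: since 7 ≡ 7 (mod 8), (2/7) = +1.
Reciprocity: 3 ≡ 3 and 7 ≡ 3 (mod 4), so (3/7) = −(7/3).
Reduce top mod 3: now compute (1/3).
Reached (1/3) = 1. Collecting the sign flips along the way, the symbol is -1.

-1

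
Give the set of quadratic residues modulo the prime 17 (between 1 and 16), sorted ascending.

Square k = 1,…,8 (k and 17−k give the same square):
1²=1, 2²=4, 3²=9, 4²=16, 5²≡8, 6²≡2, 7²≡15, 8²≡13 (mod 17).
So the quadratic residues mod 17 are {1, 2, 4, 8, 9, 13, 15, 16}.

1, 2, 4, 8, 9, 13, 15, 16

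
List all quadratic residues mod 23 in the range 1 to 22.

1, 2, 3, 4, 6, 8, 9, 12, 13, 16, 18

Square k = 1,…,11 (k and 23−k give the same square):
1²=1, 2²=4, 3²=9, 4²=16, 5²≡2, 6²≡13, 7²≡3, 8²≡18, 9²≡12, 10²≡8, 11²≡6 (mod 23).
So the quadratic residues mod 23 are {1, 2, 3, 4, 6, 8, 9, 12, 13, 16, 18}.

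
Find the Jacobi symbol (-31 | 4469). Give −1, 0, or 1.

1

First reduce: -31 ≡ 4438 (mod 4469).
Pull out 2: since 4469 ≡ 5 (mod 8), (2/4469) = -1.
Reciprocity: 2219 ≡ 3 and 4469 ≡ 1 (mod 4), so (2219/4469) = +(4469/2219).
Reduce top mod 2219: now compute (31/2219).
Reciprocity: 31 ≡ 3 and 2219 ≡ 3 (mod 4), so (31/2219) = −(2219/31).
Reduce top mod 31: now compute (18/31).
Pull out 2: since 31 ≡ 7 (mod 8), (2/31) = +1.
Reciprocity: 9 ≡ 1 and 31 ≡ 3 (mod 4), so (9/31) = +(31/9).
Reduce top mod 9: now compute (4/9).
Pull out 2^2: since 9 ≡ 1 (mod 8), (2/9) = +1, so (2/9)^2 = +1.
Reached (1/9) = 1. Collecting the sign flips along the way, the symbol is +1.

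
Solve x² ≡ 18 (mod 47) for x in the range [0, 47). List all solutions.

21, 26

Since 47 ≡ 3 (mod 4), a square root of 18 is 18^((47+1)/4) = 18^12 mod 47.
Repeated squaring: 18^2≡42, 18^4≡25, 18^8≡14 (mod 47).
18^12 = 18^(8+4) ≡ 21 (mod 47).
Check: 21² = 441 ≡ 18 (mod 47). The two roots are 21 and 26.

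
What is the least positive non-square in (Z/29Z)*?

(2/29) = −1, so 2 is the smallest positive non-residue mod 29.

2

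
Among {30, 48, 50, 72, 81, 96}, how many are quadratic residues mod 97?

(30/97) = -1 → non-residue.
(48/97) = +1 → QR.
(50/97) = +1 → QR.
(72/97) = +1 → QR.
(81/97) = +1 → QR.
(96/97) = +1 → QR.
Total quadratic residues among the 6: 5.

5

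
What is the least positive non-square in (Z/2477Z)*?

(2/2477) = −1, so 2 is the smallest positive non-residue mod 2477.

2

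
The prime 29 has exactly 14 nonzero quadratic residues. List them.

Square k = 1,…,14 (k and 29−k give the same square):
1²=1, 2²=4, 3²=9, 4²=16, 5²=25, 6²≡7, 7²≡20, 8²≡6, 9²≡23, 10²≡13, 11²≡5, 12²≡28, 13²≡24, 14²≡22 (mod 29).
So the quadratic residues mod 29 are {1, 4, 5, 6, 7, 9, 13, 16, 20, 22, 23, 24, 25, 28}.

1,4,5,6,7,9,13,16,20,22,23,24,25,28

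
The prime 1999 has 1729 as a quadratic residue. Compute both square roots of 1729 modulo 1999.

Since 1999 ≡ 3 (mod 4), a square root of 1729 is 1729^((1999+1)/4) = 1729^500 mod 1999.
Repeated squaring: 1729^2≡936, 1729^4≡534, 1729^8≡1298, 1729^16≡1646, 1729^32≡671, 1729^64≡466, 1729^128≡1264, 1729^256≡495 (mod 1999).
1729^500 = 1729^(256+128+64+32+16+4) ≡ 581 (mod 1999).
Check: 581² = 337561 ≡ 1729 (mod 1999). The two roots are 581 and 1418.

581, 1418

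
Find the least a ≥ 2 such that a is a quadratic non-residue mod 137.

(2/137) = +1, so 2 is a residue.
(3/137) = −1, so 3 is the smallest positive non-residue mod 137.

3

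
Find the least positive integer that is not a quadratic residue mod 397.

(2/397) = −1, so 2 is the smallest positive non-residue mod 397.

2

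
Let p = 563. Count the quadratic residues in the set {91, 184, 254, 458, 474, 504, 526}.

4

(91/563) = +1 → QR.
(184/563) = -1 → non-residue.
(254/563) = -1 → non-residue.
(458/563) = +1 → QR.
(474/563) = +1 → QR.
(504/563) = -1 → non-residue.
(526/563) = +1 → QR.
Total quadratic residues among the 7: 4.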